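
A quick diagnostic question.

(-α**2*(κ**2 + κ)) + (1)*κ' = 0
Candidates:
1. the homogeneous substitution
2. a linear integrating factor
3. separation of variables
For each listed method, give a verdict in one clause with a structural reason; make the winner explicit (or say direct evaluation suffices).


Verdict: separation of variables — the slope splits multiplicatively: α**2 carrying all α-dependence times κ**2 + κ carrying all κ-dependence — separate and integrate. Rearranged, this also fits the Bernoulli template directly; separation reads the product structure as given.
- the homogeneous substitution — solved for the derivative, the right side changes under joint scaling of the two variables.
- a linear integrating factor: a nonlinear term in the unknown puts this outside the integrating-factor template.
- separation of variables: yes, a natural case for it.


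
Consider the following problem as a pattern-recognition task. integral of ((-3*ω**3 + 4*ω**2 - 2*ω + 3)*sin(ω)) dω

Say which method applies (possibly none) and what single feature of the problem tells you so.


Technique: integration by parts — differentiate -3*ω**3 + 4*ω**2 - 2*ω + 3, integrate sin(ω): each pass lowers the polynomial degree, so parts terminates.


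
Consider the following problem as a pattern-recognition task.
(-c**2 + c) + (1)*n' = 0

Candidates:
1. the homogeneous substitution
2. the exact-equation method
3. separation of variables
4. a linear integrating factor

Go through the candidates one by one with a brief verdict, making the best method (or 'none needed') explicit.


Technique: no special technique — the slope is a function of c alone, so integrate both sides directly.
- the homogeneous substitution: the slope does not depend on the ratio of the variables alone.
- the exact-equation method: the unknown never enters the equation — exactness holds emptily, with nothing for the method to add.
- separation of variables — separation is only trivially available — with the unknown absent from the slope this is a direct integration, not a separation problem.
- a linear integrating factor — with the unknown absent the integrating factor is a formality; direct integration is the working structure.


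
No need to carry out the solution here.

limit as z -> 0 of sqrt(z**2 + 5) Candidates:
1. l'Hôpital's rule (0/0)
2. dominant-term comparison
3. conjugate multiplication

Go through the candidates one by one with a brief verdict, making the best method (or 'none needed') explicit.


Method: no special technique — nothing blocks direct substitution at 0: plug in and finish.
- l'Hôpital's rule (0/0) — evaluation at the point is determinate, so the rule has nothing to repair.
- dominant-term comparison — no dominant power emerges to decide the limit by degree comparison.
- conjugate multiplication: no divergent radical difference is present for a conjugate pair to cancel.


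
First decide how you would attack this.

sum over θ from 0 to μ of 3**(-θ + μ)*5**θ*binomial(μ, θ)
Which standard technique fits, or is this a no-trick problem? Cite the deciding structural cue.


Verdict: the binomial theorem — binomial coefficients against complementary powers of 5 and 3: recognize the binomial expansion and resum.


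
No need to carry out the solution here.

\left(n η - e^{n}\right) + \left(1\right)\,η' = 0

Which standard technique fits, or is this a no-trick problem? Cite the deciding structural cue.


Method: a linear integrating factor — η appears only to the first power with coefficient n — the classic integrating-factor setup.


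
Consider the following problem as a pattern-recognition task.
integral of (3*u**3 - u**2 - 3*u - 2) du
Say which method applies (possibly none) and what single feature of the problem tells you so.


Technique: no special technique — scan for structure and find none: constant multiples of powers of u, integrate directly.


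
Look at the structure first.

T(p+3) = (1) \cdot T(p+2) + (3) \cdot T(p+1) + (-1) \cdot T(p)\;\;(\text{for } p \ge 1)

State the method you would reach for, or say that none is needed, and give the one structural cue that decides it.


Method: the characteristic-root method — no index-dependence in the weights and nothing inhomogeneous: classic characteristic-equation setup.


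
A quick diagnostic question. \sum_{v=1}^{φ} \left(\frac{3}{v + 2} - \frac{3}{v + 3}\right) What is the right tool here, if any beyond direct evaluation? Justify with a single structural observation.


Method: telescoping — write out three consecutive terms and watch the interior cancel: the advanced copy one term subtracts reappears as the very next term's leading piece, pair after pair.


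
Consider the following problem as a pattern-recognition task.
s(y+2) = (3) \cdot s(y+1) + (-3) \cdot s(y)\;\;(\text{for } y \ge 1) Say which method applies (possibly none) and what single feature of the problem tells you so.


Technique: the characteristic-root method — fixed numeric weights on consecutive terms and no forcing term added: the root method in its home territory.


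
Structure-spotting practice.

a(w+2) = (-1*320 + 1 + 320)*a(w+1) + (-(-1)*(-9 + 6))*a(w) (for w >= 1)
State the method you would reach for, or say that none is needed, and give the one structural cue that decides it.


Technique: the characteristic-root method — this is the constant-coefficient homogeneous case — the whole solution in w reduces to a polynomial's roots.


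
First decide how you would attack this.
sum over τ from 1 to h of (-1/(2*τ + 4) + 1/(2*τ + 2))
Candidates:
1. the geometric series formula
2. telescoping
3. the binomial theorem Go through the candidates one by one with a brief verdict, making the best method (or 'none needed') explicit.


Verdict: telescoping — consecutive terms evaluate one function at adjacent indices (1/(2*τ + 2) is its current value): one term's tail is the next term's head, so the chain collapses.
- the geometric series formula: no single multiplier carries one term to the next throughout the sum.
- telescoping — a fit — the right tool for this form.
- the binomial theorem: no binomial coefficients pair up with complementary powers here.


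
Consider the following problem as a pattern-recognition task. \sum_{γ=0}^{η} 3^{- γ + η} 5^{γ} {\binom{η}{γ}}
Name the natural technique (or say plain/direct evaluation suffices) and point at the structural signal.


Best approach: the binomial theorem — the summand is term γ of a binomial expansion in 5 and 3; the whole sum is a single power.


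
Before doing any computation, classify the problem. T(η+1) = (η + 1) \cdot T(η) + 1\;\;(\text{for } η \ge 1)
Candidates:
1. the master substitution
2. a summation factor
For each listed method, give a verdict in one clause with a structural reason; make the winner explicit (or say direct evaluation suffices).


Verdict: a summation factor — normalize by the running product of η + 1: the left side becomes a difference, and differences sum.
- the master substitution — there is no divide-the-index recursive argument.
- a summation factor — yes, a natural case for it.


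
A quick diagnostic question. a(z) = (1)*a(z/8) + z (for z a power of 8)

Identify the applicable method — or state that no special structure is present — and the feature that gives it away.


Verdict: the master substitution — the index is divided (z/8), not shifted — substitute z = 8^m to straighten it into a shift recurrence.


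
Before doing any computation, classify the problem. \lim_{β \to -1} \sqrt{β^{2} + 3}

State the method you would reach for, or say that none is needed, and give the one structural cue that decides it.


Best approach: no special technique — no denominator vanishes and nothing blows up at -1: direct substitution is the whole computation.


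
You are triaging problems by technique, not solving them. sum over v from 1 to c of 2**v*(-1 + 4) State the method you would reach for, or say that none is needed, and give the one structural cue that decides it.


Method: the geometric series formula — check a ratio of consecutive terms: it is 2, independent of the index, so the geometric formula closes the sum.


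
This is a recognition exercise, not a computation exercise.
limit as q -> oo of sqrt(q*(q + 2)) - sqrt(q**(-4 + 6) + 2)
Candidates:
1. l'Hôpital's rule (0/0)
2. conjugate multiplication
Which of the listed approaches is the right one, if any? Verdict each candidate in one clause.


Verdict: conjugate multiplication — turning the difference into a conjugate-rationalized ratio makes the limit readable.
- l'Hôpital's rule (0/0): substitution produces ∞ − ∞ rather than a vanishing quotient; the rule needs a 0/0 ratio to act on.
- conjugate multiplication: applicable, and directly so.


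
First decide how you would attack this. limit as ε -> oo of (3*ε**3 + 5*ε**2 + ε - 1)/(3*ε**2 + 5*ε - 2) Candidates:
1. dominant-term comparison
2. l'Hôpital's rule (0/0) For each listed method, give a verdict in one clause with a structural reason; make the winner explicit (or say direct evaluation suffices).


Verdict: dominant-term comparison — as ε grows, only the highest-degree terms matter — compare leading terms and read the limit off.
- dominant-term comparison — applicable, and directly so.
- l'Hôpital's rule (0/0) — as a single quotient the expression runs to ∞/∞ at the limit point — an at-infinity form of the rule would apply, though the leading-growth comparison is the direct reading.


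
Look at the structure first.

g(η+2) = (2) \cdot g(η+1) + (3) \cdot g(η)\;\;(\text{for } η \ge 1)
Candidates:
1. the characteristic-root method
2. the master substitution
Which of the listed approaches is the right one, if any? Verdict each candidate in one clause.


Best approach: the characteristic-root method — no index-dependence in the weights and nothing inhomogeneous: classic characteristic-equation setup.
- the characteristic-root method — applies; the problem has the shape this method handles.
- the master substitution — the recursion shifts the index rather than dividing it.


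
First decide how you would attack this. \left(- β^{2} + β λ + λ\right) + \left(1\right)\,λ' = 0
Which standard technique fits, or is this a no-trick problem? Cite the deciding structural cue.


Verdict: a linear integrating factor — linear in the unknown with genuine forcing: multiply through by the exponential of the integrated coefficient and the left side closes into one derivative.


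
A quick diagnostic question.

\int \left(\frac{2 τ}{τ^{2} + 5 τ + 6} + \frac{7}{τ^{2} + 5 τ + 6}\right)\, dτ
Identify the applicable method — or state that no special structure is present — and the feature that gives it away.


Best approach: partial fractions — a proper rational integrand whose denominator splits into simpler factors — decompose into partial fractions first.


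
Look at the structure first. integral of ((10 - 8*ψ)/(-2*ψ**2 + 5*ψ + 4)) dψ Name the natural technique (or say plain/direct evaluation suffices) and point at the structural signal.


Best approach: u-substitution — differentiating the inner expression -2*ψ**2 + 5*ψ + 4 produces the factor 10 - 8*ψ up to a constant multiple, so substituting u = -2*ψ**2 + 5*ψ + 4 reduces everything to a one-variable integral in u.


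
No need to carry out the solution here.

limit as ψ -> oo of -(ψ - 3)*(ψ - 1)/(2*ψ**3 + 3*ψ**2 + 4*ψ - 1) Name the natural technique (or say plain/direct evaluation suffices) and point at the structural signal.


Best approach: dominant-term comparison — growth-rate triage: the leading powers of ψ decide the limit, everything else is noise. As a single quotient, the ∞/∞ shape would yield to repeated differentiation as well — the growth comparison gets there in one look.


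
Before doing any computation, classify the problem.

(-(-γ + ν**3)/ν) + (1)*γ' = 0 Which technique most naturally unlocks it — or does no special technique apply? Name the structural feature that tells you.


Best approach: a linear integrating factor — the unknown enters only to the first power against a nonzero forcing term — the integrating-factor template applies directly.


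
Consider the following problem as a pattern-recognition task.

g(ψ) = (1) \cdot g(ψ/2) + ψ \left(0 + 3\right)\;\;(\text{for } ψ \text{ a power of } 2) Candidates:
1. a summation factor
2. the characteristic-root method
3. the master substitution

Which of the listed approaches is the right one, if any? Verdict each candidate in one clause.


Best approach: the master substitution — the argument shrinks by the factor 2, so measure the index on a logarithmic scale and the recursion becomes a shift.
- a summation factor — the recursion divides its index rather than shifting it — there is no previous-term chain for a summation factor to telescope.
- the characteristic-root method: a divided-index call is not the fixed-shift linear shape that characteristic roots solve.
- the master substitution: yes — fits the structure here.


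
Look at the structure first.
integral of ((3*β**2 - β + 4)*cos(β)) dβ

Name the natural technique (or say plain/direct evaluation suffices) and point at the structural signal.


Diagnosis: integration by parts — 3*β**2 - β + 4 dies after finitely many derivatives while cos(β) cycles under integration — the tabular/parts setup.


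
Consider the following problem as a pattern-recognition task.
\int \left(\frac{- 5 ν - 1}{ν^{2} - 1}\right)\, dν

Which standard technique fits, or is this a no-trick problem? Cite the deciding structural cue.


Best approach: partial fractions — the denominator ν^{2} - 1 factors, so the quotient decomposes into elementary partial fractions term by term.


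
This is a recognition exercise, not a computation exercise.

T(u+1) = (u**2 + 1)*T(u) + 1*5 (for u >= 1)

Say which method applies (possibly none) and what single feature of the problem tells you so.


Diagnosis: a summation factor — one step of memory with a weight u**2 + 1 that changes as the index grows — the summation-factor construction is built for this.


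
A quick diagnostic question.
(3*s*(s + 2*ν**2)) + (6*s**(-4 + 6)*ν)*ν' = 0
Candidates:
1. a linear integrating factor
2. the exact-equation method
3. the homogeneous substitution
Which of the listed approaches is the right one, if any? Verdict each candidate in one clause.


Method: the exact-equation method — equality of cross partials is the green light — assemble the potential function term by term.
- a linear integrating factor: a nonlinear term in the unknown puts this outside the integrating-factor template.
- the exact-equation method — yes, a natural case for it.
- the homogeneous substitution — the slope does not depend on the ratio of the variables alone.


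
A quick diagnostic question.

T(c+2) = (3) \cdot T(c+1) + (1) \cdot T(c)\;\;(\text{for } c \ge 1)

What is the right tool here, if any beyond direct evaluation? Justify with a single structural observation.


Method: the characteristic-root method — every coefficient is a fixed number and the forcing is zero — substitute r^c and read off the root equation.


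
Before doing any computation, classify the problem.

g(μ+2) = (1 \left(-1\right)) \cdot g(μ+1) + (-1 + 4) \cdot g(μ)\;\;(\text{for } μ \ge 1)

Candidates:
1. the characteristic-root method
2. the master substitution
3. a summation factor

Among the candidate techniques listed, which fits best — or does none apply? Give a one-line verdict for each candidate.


Verdict: the characteristic-root method — because shifting μ leaves the equation's coefficients unchanged, exponential trials reduce it to algebra.
- the characteristic-root method: applies; the problem has the shape this method handles.
- the master substitution: with no divided-index recursive call, reindexing by powers of a base buys nothing.
- a summation factor: a summation factor telescopes one-step recursions; this one carries higher-order memory.


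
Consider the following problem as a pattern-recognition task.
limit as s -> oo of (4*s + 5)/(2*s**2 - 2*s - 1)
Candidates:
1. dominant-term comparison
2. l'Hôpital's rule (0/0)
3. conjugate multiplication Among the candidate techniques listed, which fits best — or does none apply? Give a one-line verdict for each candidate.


Best approach: dominant-term comparison — at large s only the top-degree terms survive; compare the leading terms and the limit falls out.
- dominant-term comparison — applicable, and directly so.
- l'Hôpital's rule (0/0): viewed as a single quotient this runs to ∞/∞, not the 0/0 clash this candidate addresses; an at-infinity variant of the rule would resolve it, but comparing leading growth reads the answer without differentiating.
- conjugate multiplication — no divergent radical difference is present for a conjugate pair to cancel.


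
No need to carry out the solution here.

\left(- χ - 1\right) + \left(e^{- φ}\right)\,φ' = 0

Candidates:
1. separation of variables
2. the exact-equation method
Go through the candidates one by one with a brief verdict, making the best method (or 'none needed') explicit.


Best approach: separation of variables — solved for the derivative, the right side splits multiplicatively into a function of each variable alone — divide and integrate each side.
- separation of variables — yes, a natural case for it.
- the exact-equation method — any potential here is of the trivial single-variable kind; the exact method earns its name only with genuine cross terms.


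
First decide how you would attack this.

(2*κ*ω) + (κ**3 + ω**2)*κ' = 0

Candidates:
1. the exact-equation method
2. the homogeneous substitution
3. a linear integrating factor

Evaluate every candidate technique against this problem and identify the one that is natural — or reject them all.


Verdict: the exact-equation method — this form is already the differential of something: the matching mixed partials of 2*κ*ω and κ**3 + ω**2 prove it.
- the exact-equation method — yes, a natural case for it.
- the homogeneous substitution — the slope changes under joint rescaling, failing the degree-zero test.
- a linear integrating factor — a nonlinear term in the unknown puts this outside the integrating-factor template.


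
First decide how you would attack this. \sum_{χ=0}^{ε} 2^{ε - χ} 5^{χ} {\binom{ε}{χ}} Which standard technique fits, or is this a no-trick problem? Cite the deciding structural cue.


Technique: the binomial theorem — the summand is term χ of a binomial expansion in 5 and 2; the whole sum is a single power.


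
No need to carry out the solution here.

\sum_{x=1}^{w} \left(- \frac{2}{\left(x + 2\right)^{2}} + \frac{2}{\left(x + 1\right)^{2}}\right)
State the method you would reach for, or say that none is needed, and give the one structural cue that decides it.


Verdict: telescoping — difference-of-shifts structure (each term adds \frac{2}{\left(x + 1\right)^{2}}, then subtracts its one-index-advanced value, which the following term adds back) leaves only the first and last pieces standing.


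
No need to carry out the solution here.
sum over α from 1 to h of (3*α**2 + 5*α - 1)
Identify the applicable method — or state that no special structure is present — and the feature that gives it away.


Method: no special technique — recognize the absence of structure: constant-multiple powers of α summed plainly, no special method required.


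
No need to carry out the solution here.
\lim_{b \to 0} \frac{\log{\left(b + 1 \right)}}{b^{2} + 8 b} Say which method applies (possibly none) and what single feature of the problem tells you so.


Method: l'Hôpital's rule (0/0) — the 0/0 form at 0 is the signature situation for l'Hôpital's rule. A first-order expansion at the point is an equally standard path; the rule packages it.


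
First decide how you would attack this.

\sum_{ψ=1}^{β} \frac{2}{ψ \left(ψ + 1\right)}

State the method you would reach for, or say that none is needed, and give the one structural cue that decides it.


Best approach: telescoping — the summand \frac{2}{ψ \left(ψ + 1\right)} decomposes into fractions whose poles differ by an integer shift — the series collapses.


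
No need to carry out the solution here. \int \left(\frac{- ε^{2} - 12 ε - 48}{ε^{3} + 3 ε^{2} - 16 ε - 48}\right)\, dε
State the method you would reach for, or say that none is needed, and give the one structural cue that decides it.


Best approach: partial fractions — once ε^{3} + 3 ε^{2} - 16 ε - 48 is factored, each root contributes a simple-fraction term; integrate them one at a time.


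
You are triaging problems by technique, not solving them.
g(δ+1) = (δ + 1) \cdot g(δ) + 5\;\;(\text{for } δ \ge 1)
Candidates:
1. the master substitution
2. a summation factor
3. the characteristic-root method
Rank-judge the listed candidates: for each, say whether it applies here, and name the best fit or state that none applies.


Best approach: a summation factor — first-order linear but the coefficient δ + 1 moves with the index — divide by the cumulative product and telescope.
- the master substitution — no fixed divisor shrinks the index between calls.
- a summation factor — yes, a natural case for it.
- the characteristic-root method — the coefficients change with the index, which the root method cannot absorb.


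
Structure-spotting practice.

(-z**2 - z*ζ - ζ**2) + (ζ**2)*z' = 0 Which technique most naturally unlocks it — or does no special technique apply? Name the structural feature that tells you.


Best approach: the homogeneous substitution — scaling ζ and z together leaves the slope fixed — it depends only on z/ζ, so substitute the ratio.


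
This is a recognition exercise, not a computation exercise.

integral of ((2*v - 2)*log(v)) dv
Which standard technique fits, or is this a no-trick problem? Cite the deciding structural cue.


Diagnosis: integration by parts — a polynomial next to log(v): integrate the polynomial, differentiate the log, and the integral simplifies in one pass.


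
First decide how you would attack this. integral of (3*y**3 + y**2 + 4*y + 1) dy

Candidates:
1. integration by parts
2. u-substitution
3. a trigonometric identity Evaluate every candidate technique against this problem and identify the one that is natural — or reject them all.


Best approach: no special technique — every term is a constant multiple of a power of y; term-wise power-rule integration needs no preliminary transformation.
- integration by parts: parts would only shuffle a directly integrable integrand.
- u-substitution — any workable substitution here is cosmetic — the integrand is already in directly integrable form.
- a trigonometric identity — there is no trigonometric structure at all — the integrand carries no sine or cosine to rewrite.


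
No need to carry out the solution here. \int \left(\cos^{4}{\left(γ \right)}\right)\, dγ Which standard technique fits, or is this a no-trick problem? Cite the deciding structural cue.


Best approach: a trigonometric identity — even powers like \cos^{4}{\left(γ \right)} never integrate directly; the half-angle identity lowers the degree first.


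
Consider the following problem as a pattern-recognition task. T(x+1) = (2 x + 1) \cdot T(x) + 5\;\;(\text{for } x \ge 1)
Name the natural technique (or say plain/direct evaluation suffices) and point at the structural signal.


Verdict: a summation factor — one-term recursion with variable weight 2 x + 1 is solved by product normalization, not by root-finding.


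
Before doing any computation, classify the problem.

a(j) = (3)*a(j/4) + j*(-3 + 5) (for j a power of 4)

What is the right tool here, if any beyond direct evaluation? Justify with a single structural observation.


Verdict: the master substitution — the argument j/4 divides the index by 4; the standard j = 4^m substitution converts it to a constant-shift recurrence.


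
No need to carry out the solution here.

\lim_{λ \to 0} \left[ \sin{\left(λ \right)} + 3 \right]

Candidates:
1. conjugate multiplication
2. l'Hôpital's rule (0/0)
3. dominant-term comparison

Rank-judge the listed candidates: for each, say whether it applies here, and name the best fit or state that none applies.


Method: no special technique — no denominator vanishes and nothing blows up at 0: direct substitution is the whole computation.
- conjugate multiplication: no difference of divergent radicals appears, so rationalizing has nothing to cancel.
- l'Hôpital's rule (0/0): evaluation at the point is determinate, so the rule has nothing to repair.
- dominant-term comparison: no dominant power emerges to decide the limit by degree comparison.


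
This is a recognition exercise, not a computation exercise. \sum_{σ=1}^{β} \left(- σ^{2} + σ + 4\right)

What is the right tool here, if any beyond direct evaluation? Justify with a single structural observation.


Best approach: no special technique — with only polynomial terms in σ present, the classical sum-of-powers identities are all you need.


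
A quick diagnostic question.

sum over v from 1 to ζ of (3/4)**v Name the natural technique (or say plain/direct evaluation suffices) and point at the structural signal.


Technique: the geometric series formula — each term is 3/4 times the previous one, so the geometric-series formula applies directly.


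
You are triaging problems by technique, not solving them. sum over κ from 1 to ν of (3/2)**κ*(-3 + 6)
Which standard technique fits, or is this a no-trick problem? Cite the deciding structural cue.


Diagnosis: the geometric series formula — term-over-term division gives 3/2 every time — index-free ratio, geometric sum formula applies.


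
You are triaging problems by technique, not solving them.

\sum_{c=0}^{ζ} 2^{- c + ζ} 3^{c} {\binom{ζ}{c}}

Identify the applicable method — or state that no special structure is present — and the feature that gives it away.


Diagnosis: the binomial theorem — binomial coefficients against complementary powers of 3 and 2: recognize the binomial expansion and resum.


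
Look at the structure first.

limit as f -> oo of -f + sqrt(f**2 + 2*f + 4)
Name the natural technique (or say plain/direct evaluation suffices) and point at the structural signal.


Technique: conjugate multiplication — this difference gives up after one conjugate multiplication — the radical structure cancels against its conjugate.


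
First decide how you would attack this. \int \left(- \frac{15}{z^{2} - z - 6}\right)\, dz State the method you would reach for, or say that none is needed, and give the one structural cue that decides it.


Verdict: partial fractions — the factorization of z^{2} - z - 6 is the whole battle; after it, each term is a table integral.


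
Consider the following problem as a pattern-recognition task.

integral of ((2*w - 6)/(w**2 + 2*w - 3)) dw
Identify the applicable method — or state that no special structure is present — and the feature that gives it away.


Best approach: partial fractions — break w**2 + 2*w - 3 into its roots and the integral splits into logarithm-sized bites.


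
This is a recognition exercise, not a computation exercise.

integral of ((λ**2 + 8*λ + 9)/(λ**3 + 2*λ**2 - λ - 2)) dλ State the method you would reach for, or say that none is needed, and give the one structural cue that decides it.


Diagnosis: partial fractions — the integrand is a proper rational function and its denominator λ**3 + 2*λ**2 - λ - 2 factors into distinct pieces, so it splits into simple fractions.


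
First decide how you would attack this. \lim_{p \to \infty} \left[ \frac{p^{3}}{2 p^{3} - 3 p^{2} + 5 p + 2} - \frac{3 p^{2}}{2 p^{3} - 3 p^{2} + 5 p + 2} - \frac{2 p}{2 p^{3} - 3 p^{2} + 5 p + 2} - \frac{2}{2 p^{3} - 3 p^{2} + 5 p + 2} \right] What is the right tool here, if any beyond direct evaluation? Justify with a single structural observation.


Technique: dominant-term comparison — growth-rate triage: the leading powers of p decide the limit, everything else is noise. As a single quotient, the ∞/∞ shape would yield to repeated differentiation as well — the growth comparison gets there in one look.


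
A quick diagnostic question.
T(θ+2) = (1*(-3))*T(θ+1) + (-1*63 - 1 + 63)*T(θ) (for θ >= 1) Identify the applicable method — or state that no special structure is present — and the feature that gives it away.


Verdict: the characteristic-root method — the recurrence treats every index alike (constant coefficients, no forcing) — precisely the regime where r^θ trials close it.


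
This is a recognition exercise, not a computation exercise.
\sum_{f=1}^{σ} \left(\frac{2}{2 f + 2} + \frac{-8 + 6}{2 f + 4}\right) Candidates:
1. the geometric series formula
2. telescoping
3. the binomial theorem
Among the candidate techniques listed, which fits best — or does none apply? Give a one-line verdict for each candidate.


Method: telescoping — spot the paired structure — each term adds \frac{2}{2 f + 2} and subtracts its successor value, which the next term restores: the definition of a telescoping chain.
- the geometric series formula: the term-to-term ratio drifts with the index — the one thing the geometric formula cannot absorb.
- telescoping — applicable, and directly so.
- the binomial theorem: no binomial coefficients pair with matched powers.


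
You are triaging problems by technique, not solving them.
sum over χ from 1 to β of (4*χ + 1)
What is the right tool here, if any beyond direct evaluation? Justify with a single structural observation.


Best approach: no special technique — the summand is a plain polynomial in χ (expanding first if it arrives factored); standard power-sum formulas evaluate it term by term.


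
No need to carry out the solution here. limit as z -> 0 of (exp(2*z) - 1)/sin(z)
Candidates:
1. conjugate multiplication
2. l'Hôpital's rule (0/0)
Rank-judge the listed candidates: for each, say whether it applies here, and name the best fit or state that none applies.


Method: l'Hôpital's rule (0/0) — the 0/0 form at 0 is the signature situation for l'Hôpital's rule. One could equally expand both pieces locally and compare leading terms; the rule does that in one stroke.
- conjugate multiplication: there are no radicals in tension whose conjugate would simplify matters.
- l'Hôpital's rule (0/0) — applicable, and directly so.


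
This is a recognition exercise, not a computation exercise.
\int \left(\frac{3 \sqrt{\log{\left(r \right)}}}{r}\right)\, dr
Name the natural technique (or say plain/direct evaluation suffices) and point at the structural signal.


Best approach: u-substitution — everything non-trivial happens through the inner expression \log{\left(r \right)}, and its derivative accounts for the remaining factor up to a constant, so set u = \log{\left(r \right)}.


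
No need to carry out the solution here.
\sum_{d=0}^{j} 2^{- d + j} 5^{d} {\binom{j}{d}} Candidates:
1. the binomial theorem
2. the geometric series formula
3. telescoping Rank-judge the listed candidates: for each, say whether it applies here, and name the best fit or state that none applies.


Technique: the binomial theorem — {\binom{j}{d}} weighting matched powers of 5 and 2 is the expanded form of (5 + 2)^j — fold it back up.
- the binomial theorem — yes — fits the structure here.
- the geometric series formula: the term-to-term ratio changes with the index, so the geometric formula cannot close it.
- telescoping — the summand is not presented as a shifted difference — a telescoping rewrite may exist, but the displayed structure does not offer one.


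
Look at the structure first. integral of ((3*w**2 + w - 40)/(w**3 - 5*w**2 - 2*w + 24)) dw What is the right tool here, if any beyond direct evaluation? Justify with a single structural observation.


Method: partial fractions — a proper rational integrand whose denominator splits into simpler factors — decompose into partial fractions first.


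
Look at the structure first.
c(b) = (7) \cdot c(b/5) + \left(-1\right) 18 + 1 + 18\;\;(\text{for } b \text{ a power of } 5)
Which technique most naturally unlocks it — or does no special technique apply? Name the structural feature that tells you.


Verdict: the master substitution — treat m = log base 5 of b as the new clock: one recursion step advances m by one while b scales by 5.


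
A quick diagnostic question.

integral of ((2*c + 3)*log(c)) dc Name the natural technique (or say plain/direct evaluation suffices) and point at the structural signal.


Technique: integration by parts — the logarithm log(c) wants to be differentiated, not integrated; parts makes that legal.


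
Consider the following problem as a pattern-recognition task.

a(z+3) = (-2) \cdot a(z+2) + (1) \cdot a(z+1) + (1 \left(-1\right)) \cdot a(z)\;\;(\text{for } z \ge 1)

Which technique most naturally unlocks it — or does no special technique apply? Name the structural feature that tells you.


Verdict: the characteristic-root method — shift-invariance with fixed coefficients calls for exponential trials; the characteristic polynomial finds every r^z.


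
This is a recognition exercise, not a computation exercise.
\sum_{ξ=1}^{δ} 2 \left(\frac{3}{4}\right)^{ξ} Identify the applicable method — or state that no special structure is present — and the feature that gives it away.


Diagnosis: the geometric series formula — consecutive terms stand in a fixed index-free ratio — the geometric sum formula closes it.


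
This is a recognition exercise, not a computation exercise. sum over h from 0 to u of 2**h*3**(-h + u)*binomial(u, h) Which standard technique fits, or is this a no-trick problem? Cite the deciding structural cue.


Diagnosis: the binomial theorem — the binomial coefficients weight matched powers of 2 and 3, which is exactly the expansion of a binomial power.


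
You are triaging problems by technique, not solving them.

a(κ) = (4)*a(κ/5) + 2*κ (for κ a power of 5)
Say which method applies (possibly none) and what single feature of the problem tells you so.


Technique: the master substitution — recursion at κ/5 is multiplicative in the index; logarithmic reindexing via κ = 5^m linearizes it.


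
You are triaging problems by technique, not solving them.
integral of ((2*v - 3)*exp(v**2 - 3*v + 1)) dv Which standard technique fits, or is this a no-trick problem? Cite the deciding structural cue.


Diagnosis: u-substitution — collected, the integrand has one factor that is, up to a constant, the derivative of an inner expression the rest depends on — substitute for that inner expression.


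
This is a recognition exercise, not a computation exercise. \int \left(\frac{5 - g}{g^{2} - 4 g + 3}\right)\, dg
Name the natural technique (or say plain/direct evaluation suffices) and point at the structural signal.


Method: partial fractions — the factorization of g^{2} - 4 g + 3 is the whole battle; after it, each term is a table integral.


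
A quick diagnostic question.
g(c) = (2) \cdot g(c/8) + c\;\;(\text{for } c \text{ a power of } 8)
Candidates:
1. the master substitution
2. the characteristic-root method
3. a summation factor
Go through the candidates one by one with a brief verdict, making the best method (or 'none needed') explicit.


Technique: the master substitution — the argument shrinks by the factor 8, so measure the index on a logarithmic scale and the recursion becomes a shift.
- the master substitution — a fit — the right tool for this form.
- the characteristic-root method — the recursion divides its index rather than shifting it — outside the constant-shift family the root method covers.
- a summation factor — the recursion divides its index rather than shifting it — there is no previous-term chain for a summation factor to telescope.


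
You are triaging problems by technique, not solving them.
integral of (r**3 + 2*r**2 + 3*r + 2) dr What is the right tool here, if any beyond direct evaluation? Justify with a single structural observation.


Technique: no special technique — a term-by-term power-rule job in r; no substitution or rearrangement earns its keep here.


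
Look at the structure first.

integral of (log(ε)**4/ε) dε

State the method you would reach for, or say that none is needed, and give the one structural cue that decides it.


Technique: u-substitution — collected, the integrand has one factor that is, up to a constant, the derivative of an inner expression the rest depends on — substitute for that inner expression.


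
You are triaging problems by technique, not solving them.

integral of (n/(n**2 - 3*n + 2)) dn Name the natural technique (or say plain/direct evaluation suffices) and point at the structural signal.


Technique: partial fractions — break n**2 - 3*n + 2 into its roots and the integral splits into logarithm-sized bites.


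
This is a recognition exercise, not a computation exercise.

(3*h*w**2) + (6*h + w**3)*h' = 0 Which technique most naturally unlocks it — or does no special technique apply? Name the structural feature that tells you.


Best approach: the exact-equation method — checking ∂/∂h of 3*h*w**2 against ∂/∂w of 6*h + w**3: they match — the equation is exact as it stands.


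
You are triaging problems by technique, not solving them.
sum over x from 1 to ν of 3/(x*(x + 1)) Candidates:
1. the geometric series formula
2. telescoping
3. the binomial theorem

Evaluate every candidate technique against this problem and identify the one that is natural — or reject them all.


Verdict: telescoping — after splitting 3/(x*(x + 1)) into partial fractions, the pieces are shifted copies of one function and cancel telescopically.
- the geometric series formula — the ratio of consecutive terms depends on the index.
- telescoping — yes — fits the structure here.
- the binomial theorem: there is no sum-raised-to-a-power identity hiding in these terms.


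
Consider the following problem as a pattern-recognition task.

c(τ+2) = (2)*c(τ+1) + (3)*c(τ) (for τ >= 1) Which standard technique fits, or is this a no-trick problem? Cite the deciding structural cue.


Method: the characteristic-root method — because shifting τ leaves the equation's coefficients unchanged, exponential trials reduce it to algebra.


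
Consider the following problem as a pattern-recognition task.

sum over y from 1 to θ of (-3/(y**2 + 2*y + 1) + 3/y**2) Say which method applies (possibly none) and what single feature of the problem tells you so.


Diagnosis: telescoping — the generic term is a one-step difference of 3/y**2, so partial sums shortcut to endpoint evaluation.


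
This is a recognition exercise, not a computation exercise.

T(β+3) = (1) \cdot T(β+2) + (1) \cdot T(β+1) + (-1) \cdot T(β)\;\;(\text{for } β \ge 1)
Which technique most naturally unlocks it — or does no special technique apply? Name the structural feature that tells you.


Method: the characteristic-root method — linear, homogeneous, constant coefficients: solutions of the form r^β exist — find the roots of the characteristic polynomial.


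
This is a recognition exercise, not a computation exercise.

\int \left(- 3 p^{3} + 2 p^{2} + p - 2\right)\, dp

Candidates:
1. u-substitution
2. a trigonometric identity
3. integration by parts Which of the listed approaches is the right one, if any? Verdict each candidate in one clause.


Method: no special technique — scan for structure and find none: constant multiples of powers of p, integrate directly.
- u-substitution: no substitution does more than relabel what direct integration already handles.
- a trigonometric identity: there is no trigonometric structure at all — the integrand carries no sine or cosine to rewrite.
- integration by parts: splitting off a factor buys nothing — the integrand integrates directly without parts.
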